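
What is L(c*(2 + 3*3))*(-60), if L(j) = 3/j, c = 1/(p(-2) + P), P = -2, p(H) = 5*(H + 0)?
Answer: 2160/11 ≈ 196.36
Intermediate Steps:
p(H) = 5*H
c = -1/12 (c = 1/(5*(-2) - 2) = 1/(-10 - 2) = 1/(-12) = -1/12 ≈ -0.083333)
L(c*(2 + 3*3))*(-60) = (3/((-(2 + 3*3)/12)))*(-60) = (3/((-(2 + 9)/12)))*(-60) = (3/((-1/12*11)))*(-60) = (3/(-11/12))*(-60) = (3*(-12/11))*(-60) = -36/11*(-60) = 2160/11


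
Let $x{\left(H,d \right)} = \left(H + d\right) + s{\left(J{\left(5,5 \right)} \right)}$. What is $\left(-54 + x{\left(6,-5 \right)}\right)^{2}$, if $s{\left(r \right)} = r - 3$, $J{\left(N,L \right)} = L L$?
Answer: $961$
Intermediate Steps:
$J{\left(N,L \right)} = L^{2}$
$s{\left(r \right)} = -3 + r$
$x{\left(H,d \right)} = 22 + H + d$ ($x{\left(H,d \right)} = \left(H + d\right) - \left(3 - 5^{2}\right) = \left(H + d\right) + \left(-3 + 25\right) = \left(H + d\right) + 22 = 22 + H + d$)
$\left(-54 + x{\left(6,-5 \right)}\right)^{2} = \left(-54 + \left(22 + 6 - 5\right)\right)^{2} = \left(-54 + 23\right)^{2} = \left(-31\right)^{2} = 961$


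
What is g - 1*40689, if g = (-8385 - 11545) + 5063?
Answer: -55556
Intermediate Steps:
g = -14867 (g = -19930 + 5063 = -14867)
g - 1*40689 = -14867 - 1*40689 = -14867 - 40689 = -55556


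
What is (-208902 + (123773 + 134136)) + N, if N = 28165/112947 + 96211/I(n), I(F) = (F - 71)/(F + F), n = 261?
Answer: 3362066206667/10729965 ≈ 3.1333e+5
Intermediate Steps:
I(F) = (-71 + F)/(2*F) (I(F) = (-71 + F)/((2*F)) = (-71 + F)*(1/(2*F)) = (-71 + F)/(2*F))
N = 2836222811912/10729965 (N = 28165/112947 + 96211/(((½)*(-71 + 261)/261)) = 28165*(1/112947) + 96211/(((½)*(1/261)*190)) = 28165/112947 + 96211/(95/261) = 28165/112947 + 96211*(261/95) = 28165/112947 + 25111071/95 = 2836222811912/10729965 ≈ 2.6433e+5)
(-208902 + (123773 + 134136)) + N = (-208902 + (123773 + 134136)) + 2836222811912/10729965 = (-208902 + 257909) + 2836222811912/10729965 = 49007 + 2836222811912/10729965 = 3362066206667/10729965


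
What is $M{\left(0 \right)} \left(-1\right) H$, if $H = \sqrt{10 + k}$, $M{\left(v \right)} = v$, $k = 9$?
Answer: $0$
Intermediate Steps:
$H = \sqrt{19}$ ($H = \sqrt{10 + 9} = \sqrt{19} \approx 4.3589$)
$M{\left(0 \right)} \left(-1\right) H = 0 \left(-1\right) \sqrt{19} = 0 \sqrt{19} = 0$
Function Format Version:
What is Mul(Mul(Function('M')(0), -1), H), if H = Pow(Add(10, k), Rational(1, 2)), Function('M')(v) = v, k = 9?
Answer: 0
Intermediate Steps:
H = Pow(19, Rational(1, 2)) (H = Pow(Add(10, 9), Rational(1, 2)) = Pow(19, Rational(1, 2)) ≈ 4.3589)
Mul(Mul(Function('M')(0), -1), H) = Mul(Mul(0, -1), Pow(19, Rational(1, 2))) = Mul(0, Pow(19, Rational(1, 2))) = 0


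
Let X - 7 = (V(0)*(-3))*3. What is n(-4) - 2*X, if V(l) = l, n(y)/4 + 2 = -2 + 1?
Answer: -26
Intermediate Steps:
n(y) = -12 (n(y) = -8 + 4*(-2 + 1) = -8 + 4*(-1) = -8 - 4 = -12)
X = 7 (X = 7 + (0*(-3))*3 = 7 + 0*3 = 7 + 0 = 7)
n(-4) - 2*X = -12 - 2*7 = -12 - 14 = -26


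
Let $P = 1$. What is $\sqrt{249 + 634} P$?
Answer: $\sqrt{883} \approx 29.715$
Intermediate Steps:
$\sqrt{249 + 634} P = \sqrt{249 + 634} \cdot 1 = \sqrt{883} \cdot 1 = \sqrt{883}$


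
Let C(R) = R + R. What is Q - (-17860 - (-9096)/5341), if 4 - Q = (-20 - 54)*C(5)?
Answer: 99354868/5341 ≈ 18602.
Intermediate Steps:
C(R) = 2*R
Q = 744 (Q = 4 - (-20 - 54)*2*5 = 4 - (-74)*10 = 4 - 1*(-740) = 4 + 740 = 744)
Q - (-17860 - (-9096)/5341) = 744 - (-17860 - (-9096)/5341) = 744 - (-17860 - 1*(-9096/5341)) = 744 - (-17860 + 9096/5341) = 744 - 1*(-95381164/5341) = 744 + 95381164/5341 = 99354868/5341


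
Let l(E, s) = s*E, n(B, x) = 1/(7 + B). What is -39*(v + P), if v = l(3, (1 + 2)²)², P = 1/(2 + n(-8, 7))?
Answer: -28470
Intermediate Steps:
l(E, s) = E*s
P = 1 (P = 1/(2 + 1/(7 - 8)) = 1/(2 + 1/(-1)) = 1/(2 - 1) = 1/1 = 1)
v = 729 (v = (3*(1 + 2)²)² = (3*3²)² = (3*9)² = 27² = 729)
-39*(v + P) = -39*(729 + 1) = -39*730 = -28470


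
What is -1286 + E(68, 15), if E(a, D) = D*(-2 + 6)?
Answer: -1226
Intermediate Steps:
E(a, D) = 4*D (E(a, D) = D*4 = 4*D)
-1286 + E(68, 15) = -1286 + 4*15 = -1286 + 60 = -1226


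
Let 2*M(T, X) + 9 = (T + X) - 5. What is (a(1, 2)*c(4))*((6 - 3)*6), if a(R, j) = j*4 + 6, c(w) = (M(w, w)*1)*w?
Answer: -3024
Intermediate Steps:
M(T, X) = -7 + T/2 + X/2 (M(T, X) = -9/2 + ((T + X) - 5)/2 = -9/2 + (-5 + T + X)/2 = -9/2 + (-5/2 + T/2 + X/2) = -7 + T/2 + X/2)
c(w) = w*(-7 + w) (c(w) = ((-7 + w/2 + w/2)*1)*w = ((-7 + w)*1)*w = (-7 + w)*w = w*(-7 + w))
a(R, j) = 6 + 4*j (a(R, j) = 4*j + 6 = 6 + 4*j)
(a(1, 2)*c(4))*((6 - 3)*6) = ((6 + 4*2)*(4*(-7 + 4)))*((6 - 3)*6) = ((6 + 8)*(4*(-3)))*(3*6) = (14*(-12))*18 = -168*18 = -3024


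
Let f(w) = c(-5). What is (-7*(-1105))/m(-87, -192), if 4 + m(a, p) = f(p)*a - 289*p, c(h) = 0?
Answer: 595/4268 ≈ 0.13941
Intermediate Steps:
f(w) = 0
m(a, p) = -4 - 289*p (m(a, p) = -4 + (0*a - 289*p) = -4 + (0 - 289*p) = -4 - 289*p)
(-7*(-1105))/m(-87, -192) = (-7*(-1105))/(-4 - 289*(-192)) = 7735/(-4 + 55488) = 7735/55484 = 7735*(1/55484) = 595/4268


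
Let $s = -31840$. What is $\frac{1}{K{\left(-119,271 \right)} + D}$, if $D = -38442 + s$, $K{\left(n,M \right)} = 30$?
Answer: $- \frac{1}{70252} \approx -1.4234 \cdot 10^{-5}$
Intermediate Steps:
$D = -70282$ ($D = -38442 - 31840 = -70282$)
$\frac{1}{K{\left(-119,271 \right)} + D} = \frac{1}{30 - 70282} = \frac{1}{-70252} = - \frac{1}{70252}$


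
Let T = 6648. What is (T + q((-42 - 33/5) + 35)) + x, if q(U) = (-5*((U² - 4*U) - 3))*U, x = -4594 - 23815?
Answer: -142213/25 ≈ -5688.5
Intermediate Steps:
x = -28409
q(U) = U*(15 - 5*U² + 20*U) (q(U) = (-5*(-3 + U² - 4*U))*U = (15 - 5*U² + 20*U)*U = U*(15 - 5*U² + 20*U))
(T + q((-42 - 33/5) + 35)) + x = (6648 + 5*((-42 - 33/5) + 35)*(3 - ((-42 - 33/5) + 35)² + 4*((-42 - 33/5) + 35))) - 28409 = (6648 + 5*(-243/5 + 35)*(3 - (-243/5 + 35)² + 4*(-243/5 + 35))) - 28409 = (6648 + 5*(-68/5)*(3 - (-68/5)² + 4*(-68/5))) - 28409 = (6648 + 5*(-68/5)*(3 - 1*4624/25 - 272/5)) - 28409 = (6648 + 5*(-68/5)*(3 - 4624/25 - 272/5)) - 28409 = (6648 + 5*(-68/5)*(-5909/25)) - 28409 = (6648 + 401812/25) - 28409 = 568012/25 - 28409 = -142213/25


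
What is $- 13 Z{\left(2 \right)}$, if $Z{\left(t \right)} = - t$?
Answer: $26$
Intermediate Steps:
$- 13 Z{\left(2 \right)} = - 13 \left(\left(-1\right) 2\right) = \left(-13\right) \left(-2\right) = 26$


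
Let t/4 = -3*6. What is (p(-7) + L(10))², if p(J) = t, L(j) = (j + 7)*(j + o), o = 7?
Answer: 47089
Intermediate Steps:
t = -72 (t = 4*(-3*6) = 4*(-18) = -72)
L(j) = (7 + j)² (L(j) = (j + 7)*(j + 7) = (7 + j)*(7 + j) = (7 + j)²)
p(J) = -72
(p(-7) + L(10))² = (-72 + (49 + 10² + 14*10))² = (-72 + (49 + 100 + 140))² = (-72 + 289)² = 217² = 47089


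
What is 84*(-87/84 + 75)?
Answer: 6213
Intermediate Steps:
84*(-87/84 + 75) = 84*(-87*1/84 + 75) = 84*(-29/28 + 75) = 84*(2071/28) = 6213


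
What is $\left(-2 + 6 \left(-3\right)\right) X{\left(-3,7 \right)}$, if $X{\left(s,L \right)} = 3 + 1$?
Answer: $-80$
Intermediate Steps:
$X{\left(s,L \right)} = 4$
$\left(-2 + 6 \left(-3\right)\right) X{\left(-3,7 \right)} = \left(-2 + 6 \left(-3\right)\right) 4 = \left(-2 - 18\right) 4 = \left(-20\right) 4 = -80$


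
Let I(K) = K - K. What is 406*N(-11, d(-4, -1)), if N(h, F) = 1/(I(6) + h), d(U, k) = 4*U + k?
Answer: -406/11 ≈ -36.909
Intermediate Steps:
I(K) = 0
d(U, k) = k + 4*U
N(h, F) = 1/h (N(h, F) = 1/(0 + h) = 1/h)
406*N(-11, d(-4, -1)) = 406/(-11) = 406*(-1/11) = -406/11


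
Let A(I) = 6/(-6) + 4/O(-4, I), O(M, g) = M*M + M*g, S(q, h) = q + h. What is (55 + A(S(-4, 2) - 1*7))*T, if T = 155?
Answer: 108965/13 ≈ 8381.9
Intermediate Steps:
S(q, h) = h + q
O(M, g) = M**2 + M*g
A(I) = -1 + 4/(16 - 4*I) (A(I) = 6/(-6) + 4/((-4*(-4 + I))) = 6*(-1/6) + 4/(16 - 4*I) = -1 + 4/(16 - 4*I))
(55 + A(S(-4, 2) - 1*7))*T = (55 + (-3 + ((2 - 4) - 1*7))/(4 - ((2 - 4) - 1*7)))*155 = (55 + (-3 + (-2 - 7))/(4 - (-2 - 7)))*155 = (55 + (-3 - 9)/(4 - 1*(-9)))*155 = (55 - 12/(4 + 9))*155 = (55 - 12/13)*155 = (703/13)*155 = 108965/13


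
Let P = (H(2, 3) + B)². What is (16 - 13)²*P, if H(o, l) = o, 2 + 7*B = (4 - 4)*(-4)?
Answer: 1296/49 ≈ 26.449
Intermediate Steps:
B = -2/7 (B = -2/7 + ((4 - 4)*(-4))/7 = -2/7 + (0*(-4))/7 = -2/7 + (⅐)*0 = -2/7 + 0 = -2/7 ≈ -0.28571)
P = 144/49 (P = (2 - 2/7)² = (12/7)² = 144/49 ≈ 2.9388)
(16 - 13)²*P = (16 - 13)²*(144/49) = 3²*(144/49) = 9*(144/49) = 1296/49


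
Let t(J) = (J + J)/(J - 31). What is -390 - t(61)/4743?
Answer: -27746611/71145 ≈ -390.00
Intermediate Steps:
t(J) = 2*J/(-31 + J) (t(J) = (2*J)/(-31 + J) = 2*J/(-31 + J))
-390 - t(61)/4743 = -390 - 2*61/(-31 + 61)/4743 = -390 - 2*61/30/4743 = -390 - 2*61*(1/30)/4743 = -390 - 61/(15*4743) = -390 - 1*61/71145 = -390 - 61/71145 = -27746611/71145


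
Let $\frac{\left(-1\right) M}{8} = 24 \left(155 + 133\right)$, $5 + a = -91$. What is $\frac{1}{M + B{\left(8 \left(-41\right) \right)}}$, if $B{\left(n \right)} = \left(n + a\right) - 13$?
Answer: $- \frac{1}{55733} \approx -1.7943 \cdot 10^{-5}$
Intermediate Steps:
$a = -96$ ($a = -5 - 91 = -96$)
$M = -55296$ ($M = - 8 \cdot 24 \left(155 + 133\right) = - 8 \cdot 24 \cdot 288 = \left(-8\right) 6912 = -55296$)
$B{\left(n \right)} = -109 + n$ ($B{\left(n \right)} = \left(n - 96\right) - 13 = \left(-96 + n\right) - 13 = -109 + n$)
$\frac{1}{M + B{\left(8 \left(-41\right) \right)}} = \frac{1}{-55296 + \left(-109 + 8 \left(-41\right)\right)} = \frac{1}{-55296 - 437} = \frac{1}{-55733} = - \frac{1}{55733}$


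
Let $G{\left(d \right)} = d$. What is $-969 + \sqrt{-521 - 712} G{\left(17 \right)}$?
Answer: $-969 + 51 i \sqrt{137} \approx -969.0 + 596.94 i$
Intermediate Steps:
$-969 + \sqrt{-521 - 712} G{\left(17 \right)} = -969 + \sqrt{-521 - 712} \cdot 17 = -969 + \sqrt{-1233} \cdot 17 = -969 + 3 i \sqrt{137} \cdot 17 = -969 + 51 i \sqrt{137}$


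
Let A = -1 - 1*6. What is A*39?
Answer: -273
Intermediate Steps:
A = -7 (A = -1 - 6 = -7)
A*39 = -7*39 = -273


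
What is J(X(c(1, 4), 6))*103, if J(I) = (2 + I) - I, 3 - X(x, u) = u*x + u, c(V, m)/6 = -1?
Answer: 206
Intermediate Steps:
c(V, m) = -6 (c(V, m) = 6*(-1) = -6)
X(x, u) = 3 - u - u*x (X(x, u) = 3 - (u*x + u) = 3 - (u + u*x) = 3 + (-u - u*x) = 3 - u - u*x)
J(I) = 2
J(X(c(1, 4), 6))*103 = 2*103 = 206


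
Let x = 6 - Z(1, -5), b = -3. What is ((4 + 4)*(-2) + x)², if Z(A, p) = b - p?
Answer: 144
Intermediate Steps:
Z(A, p) = -3 - p
x = 4 (x = 6 - (-3 - 1*(-5)) = 6 - (-3 + 5) = 6 - 1*2 = 6 - 2 = 4)
((4 + 4)*(-2) + x)² = ((4 + 4)*(-2) + 4)² = (8*(-2) + 4)² = (-16 + 4)² = (-12)² = 144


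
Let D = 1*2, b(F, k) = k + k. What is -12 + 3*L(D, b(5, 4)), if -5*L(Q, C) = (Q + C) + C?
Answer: -114/5 ≈ -22.800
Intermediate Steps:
b(F, k) = 2*k
D = 2
L(Q, C) = -2*C/5 - Q/5 (L(Q, C) = -((Q + C) + C)/5 = -((C + Q) + C)/5 = -(Q + 2*C)/5 = -2*C/5 - Q/5)
-12 + 3*L(D, b(5, 4)) = -12 + 3*(-4*4/5 - ⅕*2) = -12 + 3*(-⅖*8 - ⅖) = -12 + 3*(-16/5 - ⅖) = -12 + 3*(-18/5) = -12 - 54/5 = -114/5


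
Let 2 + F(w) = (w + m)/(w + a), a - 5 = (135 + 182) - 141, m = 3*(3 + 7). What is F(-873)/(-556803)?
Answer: 541/385307676 ≈ 1.4041e-6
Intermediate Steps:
m = 30 (m = 3*10 = 30)
a = 181 (a = 5 + ((135 + 182) - 141) = 5 + (317 - 141) = 5 + 176 = 181)
F(w) = -2 + (30 + w)/(181 + w) (F(w) = -2 + (w + 30)/(w + 181) = -2 + (30 + w)/(181 + w))
F(-873)/(-556803) = ((-332 - 1*(-873))/(181 - 873))/(-556803) = ((-332 + 873)/(-692))*(-1/556803) = -1/692*541*(-1/556803) = -541/692*(-1/556803) = 541/385307676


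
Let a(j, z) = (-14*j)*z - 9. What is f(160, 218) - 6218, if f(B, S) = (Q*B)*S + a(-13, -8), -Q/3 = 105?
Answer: -10994883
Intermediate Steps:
Q = -315 (Q = -3*105 = -315)
a(j, z) = -9 - 14*j*z (a(j, z) = -14*j*z - 9 = -9 - 14*j*z)
f(B, S) = -1465 - 315*B*S (f(B, S) = (-315*B)*S + (-9 - 14*(-13)*(-8)) = -315*B*S + (-9 - 1456) = -315*B*S - 1465 = -1465 - 315*B*S)
f(160, 218) - 6218 = (-1465 - 315*160*218) - 6218 = (-1465 - 10987200) - 6218 = -10988665 - 6218 = -10994883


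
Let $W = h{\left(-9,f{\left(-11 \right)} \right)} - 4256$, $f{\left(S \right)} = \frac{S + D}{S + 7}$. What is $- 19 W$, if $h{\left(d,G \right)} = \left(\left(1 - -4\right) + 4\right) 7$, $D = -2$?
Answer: $79667$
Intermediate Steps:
$f{\left(S \right)} = \frac{-2 + S}{7 + S}$ ($f{\left(S \right)} = \frac{S - 2}{S + 7} = \frac{-2 + S}{7 + S}$)
$h{\left(d,G \right)} = 63$ ($h{\left(d,G \right)} = \left(\left(1 + 4\right) + 4\right) 7 = \left(5 + 4\right) 7 = 9 \cdot 7 = 63$)
$W = -4193$ ($W = 63 - 4256 = -4193$)
$- 19 W = \left(-19\right) \left(-4193\right) = 79667$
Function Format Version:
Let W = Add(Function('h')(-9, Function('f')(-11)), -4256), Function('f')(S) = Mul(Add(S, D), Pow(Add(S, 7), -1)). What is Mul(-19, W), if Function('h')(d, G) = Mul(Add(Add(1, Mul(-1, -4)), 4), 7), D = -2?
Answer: 79667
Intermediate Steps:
Function('f')(S) = Mul(Pow(Add(7, S), -1), Add(-2, S)) (Function('f')(S) = Mul(Add(S, -2), Pow(Add(S, 7), -1)) = Mul(Add(-2, S), Pow(Add(7, S), -1)) = Mul(Pow(Add(7, S), -1), Add(-2, S)))
Function('h')(d, G) = 63 (Function('h')(d, G) = Mul(Add(Add(1, 4), 4), 7) = Mul(Add(5, 4), 7) = Mul(9, 7) = 63)
W = -4193 (W = Add(63, -4256) = -4193)
Mul(-19, W) = Mul(-19, -4193) = 79667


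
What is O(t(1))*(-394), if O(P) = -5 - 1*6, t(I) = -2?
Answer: 4334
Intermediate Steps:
O(P) = -11 (O(P) = -5 - 6 = -11)
O(t(1))*(-394) = -11*(-394) = 4334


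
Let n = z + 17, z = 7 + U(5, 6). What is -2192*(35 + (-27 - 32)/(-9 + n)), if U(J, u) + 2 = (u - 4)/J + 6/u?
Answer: -609650/9 ≈ -67739.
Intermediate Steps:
U(J, u) = -2 + 6/u + (-4 + u)/J (U(J, u) = -2 + ((u - 4)/J + 6/u) = -2 + ((-4 + u)/J + 6/u) = -2 + (6/u + (-4 + u)/J) = -2 + 6/u + (-4 + u)/J)
z = 32/5 (z = 7 + (-2 - 4/5 + 6/6 + 6/5) = 7 + (-2 - 4*⅕ + 6*(⅙) + 6*(⅕)) = 7 + (-2 - ⅘ + 1 + 6/5) = 7 - ⅗ = 32/5 ≈ 6.4000)
n = 117/5 (n = 32/5 + 17 = 117/5 ≈ 23.400)
-2192*(35 + (-27 - 32)/(-9 + n)) = -2192*(35 + (-27 - 32)/(-9 + 117/5)) = -2192*(35 - 59/72/5) = -2192*(35 - 59*5/72) = -2192*(35 - 295/72) = -2192*2225/72 = -609650/9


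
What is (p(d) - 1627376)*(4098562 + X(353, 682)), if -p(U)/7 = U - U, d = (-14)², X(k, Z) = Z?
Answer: -6671011303744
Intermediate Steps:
d = 196
p(U) = 0 (p(U) = -7*(U - U) = -7*0 = 0)
(p(d) - 1627376)*(4098562 + X(353, 682)) = (0 - 1627376)*(4098562 + 682) = -1627376*4099244 = -6671011303744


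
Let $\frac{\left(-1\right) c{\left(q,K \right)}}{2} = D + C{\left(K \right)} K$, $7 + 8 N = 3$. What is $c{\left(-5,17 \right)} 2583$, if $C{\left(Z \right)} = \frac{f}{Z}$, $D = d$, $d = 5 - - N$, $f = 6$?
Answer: $-54243$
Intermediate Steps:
$N = - \frac{1}{2}$ ($N = - \frac{7}{8} + \frac{1}{8} \cdot 3 = - \frac{7}{8} + \frac{3}{8} = - \frac{1}{2} \approx -0.5$)
$d = \frac{9}{2}$ ($d = 5 - \left(-1\right) \left(- \frac{1}{2}\right) = 5 - \frac{1}{2} = \frac{9}{2} \approx 4.5$)
$D = \frac{9}{2} \approx 4.5$
$C{\left(Z \right)} = \frac{6}{Z}$
$c{\left(q,K \right)} = -21$ ($c{\left(q,K \right)} = - 2 \left(\frac{9}{2} + \frac{6}{K} K\right) = - 2 \left(\frac{9}{2} + 6\right) = \left(-2\right) \frac{21}{2} = -21$)
$c{\left(-5,17 \right)} 2583 = \left(-21\right) 2583 = -54243$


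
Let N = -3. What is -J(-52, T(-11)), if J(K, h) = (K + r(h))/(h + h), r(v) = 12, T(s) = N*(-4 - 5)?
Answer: 20/27 ≈ 0.74074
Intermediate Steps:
T(s) = 27 (T(s) = -3*(-4 - 5) = -3*(-9) = 27)
J(K, h) = (12 + K)/(2*h) (J(K, h) = (K + 12)/(h + h) = (12 + K)/((2*h)) = (12 + K)*(1/(2*h)) = (12 + K)/(2*h))
-J(-52, T(-11)) = -(12 - 52)/(2*27) = -(-40)/(2*27) = -1*(-20/27) = 20/27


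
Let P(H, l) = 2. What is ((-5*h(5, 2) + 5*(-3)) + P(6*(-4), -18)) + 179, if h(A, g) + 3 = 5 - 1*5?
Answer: 181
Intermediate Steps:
h(A, g) = -3 (h(A, g) = -3 + (5 - 1*5) = -3 + (5 - 5) = -3 + 0 = -3)
((-5*h(5, 2) + 5*(-3)) + P(6*(-4), -18)) + 179 = ((-5*(-3) + 5*(-3)) + 2) + 179 = ((15 - 15) + 2) + 179 = (0 + 2) + 179 = 2 + 179 = 181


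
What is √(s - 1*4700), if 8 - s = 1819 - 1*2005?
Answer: I*√4506 ≈ 67.127*I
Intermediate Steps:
s = 194 (s = 8 - (1819 - 1*2005) = 8 - (1819 - 2005) = 8 - 1*(-186) = 8 + 186 = 194)
√(s - 1*4700) = √(194 - 1*4700) = √(194 - 4700) = √(-4506) = I*√4506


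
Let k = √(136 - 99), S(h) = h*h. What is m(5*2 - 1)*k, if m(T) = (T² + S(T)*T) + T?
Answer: 819*√37 ≈ 4981.8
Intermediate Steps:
S(h) = h²
m(T) = T + T² + T³ (m(T) = (T² + T²*T) + T = (T² + T³) + T = T + T² + T³)
k = √37 ≈ 6.0828
m(5*2 - 1)*k = ((5*2 - 1)*(1 + (5*2 - 1) + (5*2 - 1)²))*√37 = ((10 - 1)*(1 + (10 - 1) + (10 - 1)²))*√37 = (9*(1 + 9 + 9²))*√37 = (9*(1 + 9 + 81))*√37 = (9*91)*√37 = 819*√37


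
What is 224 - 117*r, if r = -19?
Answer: 2447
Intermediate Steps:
224 - 117*r = 224 - 117*(-19) = 224 + 2223 = 2447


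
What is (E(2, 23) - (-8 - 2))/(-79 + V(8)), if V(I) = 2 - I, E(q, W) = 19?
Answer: -29/85 ≈ -0.34118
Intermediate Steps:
(E(2, 23) - (-8 - 2))/(-79 + V(8)) = (19 - (-8 - 2))/(-79 + (2 - 1*8)) = (19 - 1*(-10))/(-79 + (2 - 8)) = (19 + 10)/(-79 - 6) = 29/(-85) = 29*(-1/85) = -29/85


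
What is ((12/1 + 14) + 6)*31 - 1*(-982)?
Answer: 1974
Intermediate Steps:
((12/1 + 14) + 6)*31 - 1*(-982) = ((12*1 + 14) + 6)*31 + 982 = ((12 + 14) + 6)*31 + 982 = (26 + 6)*31 + 982 = 32*31 + 982 = 992 + 982 = 1974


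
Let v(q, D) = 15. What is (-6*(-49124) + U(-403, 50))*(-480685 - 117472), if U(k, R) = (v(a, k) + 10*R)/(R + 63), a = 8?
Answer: -19922568160159/113 ≈ -1.7631e+11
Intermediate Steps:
U(k, R) = (15 + 10*R)/(63 + R) (U(k, R) = (15 + 10*R)/(R + 63) = (15 + 10*R)/(63 + R))
(-6*(-49124) + U(-403, 50))*(-480685 - 117472) = (-6*(-49124) + 5*(3 + 2*50)/(63 + 50))*(-480685 - 117472) = (294744 + 5*(3 + 100)/113)*(-598157) = (294744 + 5*(1/113)*103)*(-598157) = (294744 + 515/113)*(-598157) = (33306587/113)*(-598157) = -19922568160159/113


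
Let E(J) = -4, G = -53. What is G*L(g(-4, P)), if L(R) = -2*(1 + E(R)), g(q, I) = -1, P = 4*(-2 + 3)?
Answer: -318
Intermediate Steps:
P = 4 (P = 4*1 = 4)
L(R) = 6 (L(R) = -2*(1 - 4) = -2*(-3) = 6)
G*L(g(-4, P)) = -53*6 = -318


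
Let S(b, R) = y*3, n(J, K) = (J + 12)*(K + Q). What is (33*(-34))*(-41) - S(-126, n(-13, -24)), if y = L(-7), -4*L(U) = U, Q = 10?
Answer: 183987/4 ≈ 45997.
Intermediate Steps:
L(U) = -U/4
y = 7/4 (y = -¼*(-7) = 7/4 ≈ 1.7500)
n(J, K) = (10 + K)*(12 + J) (n(J, K) = (J + 12)*(K + 10) = (12 + J)*(10 + K) = (10 + K)*(12 + J))
S(b, R) = 21/4 (S(b, R) = (7/4)*3 = 21/4)
(33*(-34))*(-41) - S(-126, n(-13, -24)) = (33*(-34))*(-41) - 1*21/4 = -1122*(-41) - 21/4 = 46002 - 21/4 = 183987/4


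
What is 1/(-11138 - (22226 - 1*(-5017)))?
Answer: -1/38381 ≈ -2.6055e-5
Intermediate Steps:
1/(-11138 - (22226 - 1*(-5017))) = 1/(-11138 - (22226 + 5017)) = 1/(-11138 - 1*27243) = 1/(-11138 - 27243) = 1/(-38381) = -1/38381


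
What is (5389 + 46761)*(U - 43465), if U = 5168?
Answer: -1997188550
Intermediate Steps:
(5389 + 46761)*(U - 43465) = (5389 + 46761)*(5168 - 43465) = 52150*(-38297) = -1997188550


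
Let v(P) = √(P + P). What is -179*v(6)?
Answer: -358*√3 ≈ -620.07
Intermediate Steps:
v(P) = √2*√P (v(P) = √(2*P) = √2*√P)
-179*v(6) = -179*√2*√6 = -358*√3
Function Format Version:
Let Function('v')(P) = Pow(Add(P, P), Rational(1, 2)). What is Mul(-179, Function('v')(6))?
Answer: Mul(-358, Pow(3, Rational(1, 2))) ≈ -620.07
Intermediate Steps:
Function('v')(P) = Mul(Pow(2, Rational(1, 2)), Pow(P, Rational(1, 2))) (Function('v')(P) = Pow(Mul(2, P), Rational(1, 2)) = Mul(Pow(2, Rational(1, 2)), Pow(P, Rational(1, 2))))
Mul(-179, Function('v')(6)) = Mul(-179, Mul(Pow(2, Rational(1, 2)), Pow(6, Rational(1, 2)))) = Mul(-179, Mul(2, Pow(3, Rational(1, 2)))) = Mul(-358, Pow(3, Rational(1, 2)))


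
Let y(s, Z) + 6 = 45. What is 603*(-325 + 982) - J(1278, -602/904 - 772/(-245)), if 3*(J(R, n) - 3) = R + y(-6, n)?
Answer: 395729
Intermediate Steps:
y(s, Z) = 39 (y(s, Z) = -6 + 45 = 39)
J(R, n) = 16 + R/3 (J(R, n) = 3 + (R + 39)/3 = 3 + (39 + R)/3 = 3 + (13 + R/3) = 16 + R/3)
603*(-325 + 982) - J(1278, -602/904 - 772/(-245)) = 603*(-325 + 982) - (16 + (⅓)*1278) = 603*657 - (16 + 426) = 396171 - 1*442 = 396171 - 442 = 395729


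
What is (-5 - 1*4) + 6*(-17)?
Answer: -111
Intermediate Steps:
(-5 - 1*4) + 6*(-17) = (-5 - 4) - 102 = -9 - 102 = -111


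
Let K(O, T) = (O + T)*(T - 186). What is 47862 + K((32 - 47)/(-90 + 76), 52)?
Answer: 285253/7 ≈ 40750.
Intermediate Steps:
K(O, T) = (-186 + T)*(O + T) (K(O, T) = (O + T)*(-186 + T) = (-186 + T)*(O + T))
47862 + K((32 - 47)/(-90 + 76), 52) = 47862 + (52² - 186*(32 - 47)/(-90 + 76) - 186*52 + ((32 - 47)/(-90 + 76))*52) = 47862 + (2704 - (-2790)/(-14) - 9672 - 15/(-14)*52) = 47862 + (2704 - (-2790)*(-1)/14 - 9672 - 15*(-1/14)*52) = 47862 + (2704 - 186*15/14 - 9672 + (15/14)*52) = 47862 + (2704 - 1395/7 - 9672 + 390/7) = 47862 - 49781/7 = 285253/7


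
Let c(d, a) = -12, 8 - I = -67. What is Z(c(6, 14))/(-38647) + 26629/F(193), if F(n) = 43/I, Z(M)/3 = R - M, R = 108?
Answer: 77184806745/1661821 ≈ 46446.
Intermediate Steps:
I = 75 (I = 8 - 1*(-67) = 8 + 67 = 75)
Z(M) = 324 - 3*M (Z(M) = 3*(108 - M) = 324 - 3*M)
F(n) = 43/75
Z(c(6, 14))/(-38647) + 26629/F(193) = (324 - 3*(-12))/(-38647) + 26629/(43/75) = (324 + 36)*(-1/38647) + 26629*(75/43) = 360*(-1/38647) + 1997175/43 = -360/38647 + 1997175/43 = 77184806745/1661821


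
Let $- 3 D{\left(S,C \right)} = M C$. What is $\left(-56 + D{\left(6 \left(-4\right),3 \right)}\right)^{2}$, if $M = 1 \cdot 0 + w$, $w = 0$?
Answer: $3136$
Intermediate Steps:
$M = 0$ ($M = 1 \cdot 0 + 0 = 0 + 0 = 0$)
$D{\left(S,C \right)} = 0$ ($D{\left(S,C \right)} = - \frac{0 C}{3} = \left(- \frac{1}{3}\right) 0 = 0$)
$\left(-56 + D{\left(6 \left(-4\right),3 \right)}\right)^{2} = \left(-56 + 0\right)^{2} = \left(-56\right)^{2} = 3136$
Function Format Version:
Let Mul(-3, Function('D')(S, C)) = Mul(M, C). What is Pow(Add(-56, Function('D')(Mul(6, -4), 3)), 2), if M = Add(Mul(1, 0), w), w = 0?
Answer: 3136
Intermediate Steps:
M = 0 (M = Add(Mul(1, 0), 0) = Add(0, 0) = 0)
Function('D')(S, C) = 0 (Function('D')(S, C) = Mul(Rational(-1, 3), Mul(0, C)) = Mul(Rational(-1, 3), 0) = 0)
Pow(Add(-56, Function('D')(Mul(6, -4), 3)), 2) = Pow(Add(-56, 0), 2) = Pow(-56, 2) = 3136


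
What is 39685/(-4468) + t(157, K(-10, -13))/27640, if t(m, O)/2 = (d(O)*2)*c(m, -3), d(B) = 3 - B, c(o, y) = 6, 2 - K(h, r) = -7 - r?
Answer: -137017847/15436940 ≈ -8.8760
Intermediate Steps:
K(h, r) = 9 + r (K(h, r) = 2 - (-7 - r) = 2 + (7 + r) = 9 + r)
t(m, O) = 72 - 24*O (t(m, O) = 2*(((3 - O)*2)*6) = 2*((6 - 2*O)*6) = 2*(36 - 12*O) = 72 - 24*O)
39685/(-4468) + t(157, K(-10, -13))/27640 = 39685/(-4468) + (72 - 24*(9 - 13))/27640 = 39685*(-1/4468) + (72 - 24*(-4))*(1/27640) = -39685/4468 + (72 + 96)*(1/27640) = -39685/4468 + 168*(1/27640) = -39685/4468 + 21/3455 = -137017847/15436940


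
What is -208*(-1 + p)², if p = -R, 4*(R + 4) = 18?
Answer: -468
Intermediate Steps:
R = ½ (R = -4 + (¼)*18 = -4 + 9/2 = ½ ≈ 0.50000)
p = -½ (p = -1*½ = -½ ≈ -0.50000)
-208*(-1 + p)² = -208*(-1 - ½)² = -208*(-3/2)² = -208*9/4 = -468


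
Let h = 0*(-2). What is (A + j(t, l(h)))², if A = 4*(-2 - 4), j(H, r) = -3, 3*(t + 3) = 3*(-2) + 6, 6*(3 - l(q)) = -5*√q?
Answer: 729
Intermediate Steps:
h = 0
l(q) = 3 + 5*√q/6 (l(q) = 3 - (-5)*√q/6 = 3 + 5*√q/6)
t = -3 (t = -3 + (3*(-2) + 6)/3 = -3 + (-6 + 6)/3 = -3 + (⅓)*0 = -3 + 0 = -3)
A = -24 (A = 4*(-6) = -24)
(A + j(t, l(h)))² = (-24 - 3)² = (-27)² = 729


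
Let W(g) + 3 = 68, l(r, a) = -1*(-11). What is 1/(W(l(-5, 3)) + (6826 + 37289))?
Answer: 1/44180 ≈ 2.2635e-5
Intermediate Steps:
l(r, a) = 11
W(g) = 65 (W(g) = -3 + 68 = 65)
1/(W(l(-5, 3)) + (6826 + 37289)) = 1/(65 + (6826 + 37289)) = 1/(65 + 44115) = 1/44180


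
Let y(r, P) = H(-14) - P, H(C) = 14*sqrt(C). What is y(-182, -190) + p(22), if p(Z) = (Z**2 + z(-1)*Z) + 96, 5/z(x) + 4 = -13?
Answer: 12980/17 + 14*I*sqrt(14) ≈ 763.53 + 52.383*I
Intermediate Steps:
z(x) = -5/17 (z(x) = 5/(-4 - 13) = 5/(-17) = 5*(-1/17) = -5/17)
y(r, P) = -P + 14*I*sqrt(14) (y(r, P) = 14*sqrt(-14) - P = 14*(I*sqrt(14)) - P = 14*I*sqrt(14) - P = -P + 14*I*sqrt(14))
p(Z) = 96 + Z**2 - 5*Z/17 (p(Z) = (Z**2 - 5*Z/17) + 96 = 96 + Z**2 - 5*Z/17)
y(-182, -190) + p(22) = (-1*(-190) + 14*I*sqrt(14)) + (96 + 22**2 - 5/17*22) = (190 + 14*I*sqrt(14)) + (96 + 484 - 110/17) = (190 + 14*I*sqrt(14)) + 9750/17 = 12980/17 + 14*I*sqrt(14)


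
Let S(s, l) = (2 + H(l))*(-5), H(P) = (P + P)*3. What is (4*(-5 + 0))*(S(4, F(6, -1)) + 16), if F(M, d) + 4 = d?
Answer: -3120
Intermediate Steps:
F(M, d) = -4 + d
H(P) = 6*P (H(P) = (2*P)*3 = 6*P)
S(s, l) = -10 - 30*l (S(s, l) = (2 + 6*l)*(-5) = -10 - 30*l)
(4*(-5 + 0))*(S(4, F(6, -1)) + 16) = (4*(-5 + 0))*((-10 - 30*(-4 - 1)) + 16) = (4*(-5))*((-10 - 30*(-5)) + 16) = -20*((-10 + 150) + 16) = -20*(140 + 16) = -20*156 = -3120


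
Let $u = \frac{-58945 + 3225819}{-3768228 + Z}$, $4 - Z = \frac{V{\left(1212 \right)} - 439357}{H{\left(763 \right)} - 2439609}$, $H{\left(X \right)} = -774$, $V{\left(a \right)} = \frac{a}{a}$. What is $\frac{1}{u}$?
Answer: $- \frac{1532651704858}{1288064245457} \approx -1.1899$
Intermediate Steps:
$V{\left(a \right)} = 1$
$Z = \frac{3107392}{813461}$ ($Z = 4 - \frac{1 - 439357}{-774 - 2439609} = 4 - - \frac{439356}{-2440383} = 4 - \left(-439356\right) \left(- \frac{1}{2440383}\right) = 4 - \frac{146452}{813461} = \frac{3107392}{813461} \approx 3.82$)
$u = - \frac{1288064245457}{1532651704858}$ ($u = \frac{-58945 + 3225819}{-3768228 + \frac{3107392}{813461}} = \frac{3166874}{- \frac{3065303409716}{813461}} = 3166874 \left(- \frac{813461}{3065303409716}\right) = - \frac{1288064245457}{1532651704858} \approx -0.84042$)
$\frac{1}{u} = \frac{1}{- \frac{1288064245457}{1532651704858}} = - \frac{1532651704858}{1288064245457}$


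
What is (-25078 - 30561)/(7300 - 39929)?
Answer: 55639/32629 ≈ 1.7052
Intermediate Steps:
(-25078 - 30561)/(7300 - 39929) = -55639/(-32629) = -55639*(-1/32629) = 55639/32629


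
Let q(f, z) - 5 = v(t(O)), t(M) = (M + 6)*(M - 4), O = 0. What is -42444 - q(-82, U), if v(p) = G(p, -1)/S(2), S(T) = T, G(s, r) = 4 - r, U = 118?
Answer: -84903/2 ≈ -42452.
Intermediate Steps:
t(M) = (-4 + M)*(6 + M) (t(M) = (6 + M)*(-4 + M) = (-4 + M)*(6 + M))
v(p) = 5/2 (v(p) = (4 - 1*(-1))/2 = (4 + 1)*(½) = 5*(½) = 5/2)
q(f, z) = 15/2 (q(f, z) = 5 + 5/2 = 15/2)
-42444 - q(-82, U) = -42444 - 1*15/2 = -42444 - 15/2 = -84903/2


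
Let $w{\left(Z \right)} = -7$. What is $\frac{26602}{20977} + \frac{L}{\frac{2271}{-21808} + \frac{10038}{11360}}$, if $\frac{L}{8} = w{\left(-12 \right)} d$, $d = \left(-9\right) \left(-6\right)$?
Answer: $- \frac{40911567668978}{10549144507} \approx -3878.2$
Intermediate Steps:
$d = 54$
$L = -3024$ ($L = 8 \left(\left(-7\right) 54\right) = 8 \left(-378\right) = -3024$)
$\frac{26602}{20977} + \frac{L}{\frac{2271}{-21808} + \frac{10038}{11360}} = \frac{26602}{20977} - \frac{3024}{\frac{2271}{-21808} + \frac{10038}{11360}} = 26602 \cdot \frac{1}{20977} - \frac{3024}{2271 \left(- \frac{1}{21808}\right) + 10038 \cdot \frac{1}{11360}} = \frac{26602}{20977} - \frac{3024}{- \frac{2271}{21808} + \frac{5019}{5680}} = \frac{26602}{20977} - \frac{3024}{\frac{1508673}{1935460}} = \frac{26602}{20977} - \frac{1950943680}{502891} = - \frac{40911567668978}{10549144507}$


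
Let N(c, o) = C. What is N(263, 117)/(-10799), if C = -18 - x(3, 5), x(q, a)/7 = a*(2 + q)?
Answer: 193/10799 ≈ 0.017872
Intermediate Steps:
x(q, a) = 7*a*(2 + q) (x(q, a) = 7*(a*(2 + q)) = 7*a*(2 + q))
C = -193 (C = -18 - 7*5*(2 + 3) = -18 - 7*5*5 = -18 - 1*175 = -18 - 175 = -193)
N(c, o) = -193
N(263, 117)/(-10799) = -193/(-10799) = -193*(-1/10799) = 193/10799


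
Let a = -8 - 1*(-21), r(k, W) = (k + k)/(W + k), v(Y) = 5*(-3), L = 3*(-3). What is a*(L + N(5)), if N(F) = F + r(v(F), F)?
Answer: -13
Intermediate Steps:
L = -9
v(Y) = -15
r(k, W) = 2*k/(W + k) (r(k, W) = (2*k)/(W + k) = 2*k/(W + k))
N(F) = F - 30/(-15 + F) (N(F) = F + 2*(-15)/(F - 15) = F + 2*(-15)/(-15 + F) = F - 30/(-15 + F))
a = 13 (a = -8 + 21 = 13)
a*(L + N(5)) = 13*(-9 + (-30 + 5*(-15 + 5))/(-15 + 5)) = 13*(-9 + (-30 + 5*(-10))/(-10)) = 13*(-9 - (-30 - 50)/10) = 13*(-9 - 1/10*(-80)) = 13*(-9 + 8) = 13*(-1) = -13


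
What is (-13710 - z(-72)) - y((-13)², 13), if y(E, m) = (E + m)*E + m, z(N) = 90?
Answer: -44571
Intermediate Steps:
y(E, m) = m + E*(E + m) (y(E, m) = E*(E + m) + m = m + E*(E + m))
(-13710 - z(-72)) - y((-13)², 13) = (-13710 - 1*90) - (13 + ((-13)²)² + (-13)²*13) = (-13710 - 90) - (13 + 169² + 169*13) = -13800 - (13 + 28561 + 2197) = -13800 - 1*30771 = -13800 - 30771 = -44571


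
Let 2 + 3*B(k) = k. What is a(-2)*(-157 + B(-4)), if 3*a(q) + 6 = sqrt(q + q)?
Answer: 318 - 106*I ≈ 318.0 - 106.0*I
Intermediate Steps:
a(q) = -2 + sqrt(2)*sqrt(q)/3 (a(q) = -2 + sqrt(q + q)/3 = -2 + sqrt(2*q)/3 = -2 + (sqrt(2)*sqrt(q))/3 = -2 + sqrt(2)*sqrt(q)/3)
B(k) = -2/3 + k/3
a(-2)*(-157 + B(-4)) = (-2 + sqrt(2)*sqrt(-2)/3)*(-157 + (-2/3 + (1/3)*(-4))) = (-2 + sqrt(2)*(I*sqrt(2))/3)*(-157 + (-2/3 - 4/3)) = (-2 + 2*I/3)*(-157 - 2) = (-2 + 2*I/3)*(-159) = 318 - 106*I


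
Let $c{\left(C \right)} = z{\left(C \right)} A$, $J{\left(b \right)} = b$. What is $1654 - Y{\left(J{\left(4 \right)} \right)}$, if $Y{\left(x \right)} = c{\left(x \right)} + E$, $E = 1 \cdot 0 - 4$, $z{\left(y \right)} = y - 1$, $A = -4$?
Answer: $1670$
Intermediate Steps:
$z{\left(y \right)} = -1 + y$
$c{\left(C \right)} = 4 - 4 C$ ($c{\left(C \right)} = \left(-1 + C\right) \left(-4\right) = 4 - 4 C$)
$E = -4$ ($E = 0 - 4 = -4$)
$Y{\left(x \right)} = - 4 x$ ($Y{\left(x \right)} = \left(4 - 4 x\right) - 4 = - 4 x$)
$1654 - Y{\left(J{\left(4 \right)} \right)} = 1654 - \left(-4\right) 4 = 1654 - -16 = 1654 + 16 = 1670$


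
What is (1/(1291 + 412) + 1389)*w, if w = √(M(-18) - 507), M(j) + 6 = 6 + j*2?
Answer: 2365468*I*√543/1703 ≈ 32367.0*I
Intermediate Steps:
M(j) = 2*j (M(j) = -6 + (6 + j*2) = -6 + (6 + 2*j) = 2*j)
w = I*√543 (w = √(2*(-18) - 507) = √(-36 - 507) = √(-543) = I*√543 ≈ 23.302*I)
(1/(1291 + 412) + 1389)*w = (1/(1291 + 412) + 1389)*(I*√543) = (1/1703 + 1389)*(I*√543) = 2365468*(I*√543)/1703 = 2365468*I*√543/1703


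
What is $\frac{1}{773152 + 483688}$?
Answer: $\frac{1}{1256840} \approx 7.9565 \cdot 10^{-7}$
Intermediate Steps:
$\frac{1}{773152 + 483688} = \frac{1}{1256840}$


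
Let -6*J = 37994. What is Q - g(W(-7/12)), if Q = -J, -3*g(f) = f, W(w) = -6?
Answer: 18991/3 ≈ 6330.3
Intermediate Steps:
g(f) = -f/3
J = -18997/3 (J = -⅙*37994 = -18997/3 ≈ -6332.3)
Q = 18997/3 (Q = -1*(-18997/3) = 18997/3 ≈ 6332.3)
Q - g(W(-7/12)) = 18997/3 - (-1)*(-6)/3 = 18997/3 - 1*2 = 18997/3 - 2 = 18991/3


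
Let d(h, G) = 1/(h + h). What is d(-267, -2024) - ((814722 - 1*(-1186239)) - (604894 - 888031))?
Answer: -1219708333/534 ≈ -2.2841e+6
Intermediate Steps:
d(h, G) = 1/(2*h)
d(-267, -2024) - ((814722 - 1*(-1186239)) - (604894 - 888031)) = (½)/(-267) - ((814722 - 1*(-1186239)) - (604894 - 888031)) = (½)*(-1/267) - ((814722 + 1186239) - 1*(-283137)) = -1/534 - (2000961 + 283137) = -1/534 - 1*2284098 = -1/534 - 2284098 = -1219708333/534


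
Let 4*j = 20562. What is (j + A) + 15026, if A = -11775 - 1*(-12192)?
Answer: 41167/2 ≈ 20584.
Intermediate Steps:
j = 10281/2 (j = (1/4)*20562 = 10281/2 ≈ 5140.5)
A = 417 (A = -11775 + 12192 = 417)
(j + A) + 15026 = (10281/2 + 417) + 15026 = 11115/2 + 15026 = 41167/2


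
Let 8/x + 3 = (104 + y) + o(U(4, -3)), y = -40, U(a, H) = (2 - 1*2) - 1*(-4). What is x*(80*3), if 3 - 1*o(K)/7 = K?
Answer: 320/9 ≈ 35.556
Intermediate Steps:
U(a, H) = 4 (U(a, H) = (2 - 2) + 4 = 0 + 4 = 4)
o(K) = 21 - 7*K
x = 4/27 (x = 8/(-3 + ((104 - 40) + (21 - 7*4))) = 8/(-3 + (64 + (21 - 28))) = 8/(-3 + (64 - 7)) = 8/(-3 + 57) = 8/54 = 8*(1/54) = 4/27 ≈ 0.14815)
x*(80*3) = 4*(80*3)/27 = (4/27)*240 = 320/9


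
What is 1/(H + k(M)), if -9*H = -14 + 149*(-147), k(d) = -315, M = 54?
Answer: 9/19082 ≈ 0.00047165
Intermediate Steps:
H = 21917/9 (H = -(-14 + 149*(-147))/9 = -(-14 - 21903)/9 = -⅑*(-21917) = 21917/9 ≈ 2435.2)
1/(H + k(M)) = 1/(21917/9 - 315) = 1/(19082/9) = 9/19082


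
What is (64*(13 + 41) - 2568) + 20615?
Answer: 21503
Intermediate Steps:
(64*(13 + 41) - 2568) + 20615 = (64*54 - 2568) + 20615 = (3456 - 2568) + 20615 = 888 + 20615 = 21503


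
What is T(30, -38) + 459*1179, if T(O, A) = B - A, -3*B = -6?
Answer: 541201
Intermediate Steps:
B = 2 (B = -⅓*(-6) = 2)
T(O, A) = 2 - A
T(30, -38) + 459*1179 = (2 - 1*(-38)) + 459*1179 = (2 + 38) + 541161 = 40 + 541161 = 541201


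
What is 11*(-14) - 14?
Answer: -168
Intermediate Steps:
11*(-14) - 14 = -154 - 14 = -168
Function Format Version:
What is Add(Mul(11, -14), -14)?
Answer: -168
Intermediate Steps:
Add(Mul(11, -14), -14) = Add(-154, -14) = -168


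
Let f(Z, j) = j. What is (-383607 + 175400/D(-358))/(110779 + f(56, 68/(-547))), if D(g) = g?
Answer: -37608084091/10846692055 ≈ -3.4672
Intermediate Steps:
(-383607 + 175400/D(-358))/(110779 + f(56, 68/(-547))) = (-383607 + 175400/(-358))/(110779 + 68/(-547)) = (-383607 + 175400*(-1/358))/(110779 + 68*(-1/547)) = (-383607 - 87700/179)/(110779 - 68/547) = -68753353/(179*60596045/547) = -68753353/179*547/60596045 = -37608084091/10846692055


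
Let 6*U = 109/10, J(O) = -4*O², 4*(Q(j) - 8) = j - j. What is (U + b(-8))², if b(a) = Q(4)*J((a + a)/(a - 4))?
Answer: 98267569/32400 ≈ 3032.9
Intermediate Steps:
Q(j) = 8 (Q(j) = 8 + (j - j)/4 = 8 + (¼)*0 = 8 + 0 = 8)
b(a) = -128*a²/(-4 + a)² (b(a) = 8*(-4*(a + a)²/(a - 4)²) = 8*(-4*4*a²/(-4 + a)²) = 8*(-16*a²/(-4 + a)²) = -128*a²/(-4 + a)²)
U = 109/60 (U = (109/10)/6 = (109*(⅒))/6 = (⅙)*(109/10) = 109/60 ≈ 1.8167)
(U + b(-8))² = (109/60 - 128*(-8)²/(-4 - 8)²)² = (109/60 - 128*64/(-12)²)² = (109/60 - 128*64*1/144)² = (109/60 - 512/9)² = (-9913/180)² = 98267569/32400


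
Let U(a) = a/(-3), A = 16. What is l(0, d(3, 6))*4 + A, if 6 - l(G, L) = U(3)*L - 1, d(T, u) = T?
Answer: 56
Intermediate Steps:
U(a) = -a/3 (U(a) = a*(-⅓) = -a/3)
l(G, L) = 7 + L (l(G, L) = 6 - ((-⅓*3)*L - 1) = 6 - (-L - 1) = 6 - (-1 - L) = 6 + (1 + L) = 7 + L)
l(0, d(3, 6))*4 + A = (7 + 3)*4 + 16 = 10*4 + 16 = 40 + 16 = 56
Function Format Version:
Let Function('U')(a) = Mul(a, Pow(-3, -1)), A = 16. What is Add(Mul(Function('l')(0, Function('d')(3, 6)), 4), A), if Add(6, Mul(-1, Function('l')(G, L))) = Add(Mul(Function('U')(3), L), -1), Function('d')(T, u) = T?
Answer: 56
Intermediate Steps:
Function('U')(a) = Mul(Rational(-1, 3), a) (Function('U')(a) = Mul(a, Rational(-1, 3)) = Mul(Rational(-1, 3), a))
Function('l')(G, L) = Add(7, L) (Function('l')(G, L) = Add(6, Mul(-1, Add(Mul(Mul(Rational(-1, 3), 3), L), -1))) = Add(6, Mul(-1, Add(Mul(-1, L), -1))) = Add(6, Mul(-1, Add(-1, Mul(-1, L)))) = Add(6, Add(1, L)) = Add(7, L))
Add(Mul(Function('l')(0, Function('d')(3, 6)), 4), A) = Add(Mul(Add(7, 3), 4), 16) = Add(Mul(10, 4), 16) = Add(40, 16) = 56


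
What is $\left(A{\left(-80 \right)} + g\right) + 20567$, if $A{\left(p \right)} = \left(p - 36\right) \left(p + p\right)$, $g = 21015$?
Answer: $60142$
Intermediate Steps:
$A{\left(p \right)} = 2 p \left(-36 + p\right)$ ($A{\left(p \right)} = \left(-36 + p\right) 2 p = 2 p \left(-36 + p\right)$)
$\left(A{\left(-80 \right)} + g\right) + 20567 = \left(2 \left(-80\right) \left(-36 - 80\right) + 21015\right) + 20567 = \left(2 \left(-80\right) \left(-116\right) + 21015\right) + 20567 = \left(18560 + 21015\right) + 20567 = 39575 + 20567 = 60142$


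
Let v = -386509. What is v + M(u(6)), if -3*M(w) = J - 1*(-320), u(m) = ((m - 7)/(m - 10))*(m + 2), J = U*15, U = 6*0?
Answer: -1159847/3 ≈ -3.8662e+5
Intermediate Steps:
U = 0
J = 0 (J = 0*15 = 0)
u(m) = (-7 + m)*(2 + m)/(-10 + m) (u(m) = ((-7 + m)/(-10 + m))*(2 + m) = (-7 + m)*(2 + m)/(-10 + m))
M(w) = -320/3 (M(w) = -(0 - 1*(-320))/3 = -(0 + 320)/3 = -⅓*320 = -320/3)
v + M(u(6)) = -386509 - 320/3 = -1159847/3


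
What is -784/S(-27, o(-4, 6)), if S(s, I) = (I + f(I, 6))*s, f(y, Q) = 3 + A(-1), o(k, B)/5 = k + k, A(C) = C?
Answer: -392/513 ≈ -0.76413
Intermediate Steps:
o(k, B) = 10*k (o(k, B) = 5*(k + k) = 5*(2*k) = 10*k)
f(y, Q) = 2 (f(y, Q) = 3 - 1 = 2)
S(s, I) = s*(2 + I) (S(s, I) = (I + 2)*s = (2 + I)*s = s*(2 + I))
-784/S(-27, o(-4, 6)) = -784*(-1/(27*(2 + 10*(-4)))) = -784*(-1/(27*(2 - 40))) = -784/((-27*(-38))) = -784/1026 = -784*1/1026 = -392/513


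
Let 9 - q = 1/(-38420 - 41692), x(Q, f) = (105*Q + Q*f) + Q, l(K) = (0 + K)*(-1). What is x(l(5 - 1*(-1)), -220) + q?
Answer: 55517617/80112 ≈ 693.00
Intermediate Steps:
l(K) = -K (l(K) = K*(-1) = -K)
x(Q, f) = 106*Q + Q*f
q = 721009/80112 (q = 9 - 1/(-38420 - 41692) = 9 - 1/(-80112) = 9 - 1*(-1/80112) = 9 + 1/80112 = 721009/80112 ≈ 9.0000)
x(l(5 - 1*(-1)), -220) + q = (-(5 - 1*(-1)))*(106 - 220) + 721009/80112 = -(5 + 1)*(-114) + 721009/80112 = -1*6*(-114) + 721009/80112 = -6*(-114) + 721009/80112 = 684 + 721009/80112 = 55517617/80112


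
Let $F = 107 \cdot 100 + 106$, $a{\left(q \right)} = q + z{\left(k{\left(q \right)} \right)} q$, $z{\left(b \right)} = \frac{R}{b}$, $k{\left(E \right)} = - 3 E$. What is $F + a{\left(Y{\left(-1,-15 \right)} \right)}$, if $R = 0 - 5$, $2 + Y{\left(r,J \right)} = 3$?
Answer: $\frac{32426}{3} \approx 10809.0$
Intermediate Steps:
$Y{\left(r,J \right)} = 1$ ($Y{\left(r,J \right)} = -2 + 3 = 1$)
$R = -5$ ($R = 0 - 5 = -5$)
$z{\left(b \right)} = - \frac{5}{b}$
$a{\left(q \right)} = \frac{5}{3} + q$ ($a{\left(q \right)} = q + - \frac{5}{\left(-3\right) q} q = q + - 5 \left(- \frac{1}{3 q}\right) q = q + \frac{5}{3 q} q = q + \frac{5}{3} = \frac{5}{3} + q$)
$F = 10806$ ($F = 10700 + 106 = 10806$)
$F + a{\left(Y{\left(-1,-15 \right)} \right)} = 10806 + \left(\frac{5}{3} + 1\right) = 10806 + \frac{8}{3} = \frac{32426}{3}$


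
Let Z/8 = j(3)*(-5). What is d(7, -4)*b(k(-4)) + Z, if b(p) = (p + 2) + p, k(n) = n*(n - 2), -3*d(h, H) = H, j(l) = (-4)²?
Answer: -1720/3 ≈ -573.33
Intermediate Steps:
j(l) = 16
d(h, H) = -H/3
k(n) = n*(-2 + n)
b(p) = 2 + 2*p (b(p) = (2 + p) + p = 2 + 2*p)
Z = -640 (Z = 8*(16*(-5)) = 8*(-80) = -640)
d(7, -4)*b(k(-4)) + Z = (-⅓*(-4))*(2 + 2*(-4*(-2 - 4))) - 640 = 4*(2 + 2*(-4*(-6)))/3 - 640 = 4*(2 + 2*24)/3 - 640 = 4*(2 + 48)/3 - 640 = (4/3)*50 - 640 = 200/3 - 640 = -1720/3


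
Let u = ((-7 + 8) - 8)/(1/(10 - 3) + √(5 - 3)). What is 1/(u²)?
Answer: 99/2401 + 2*√2/343 ≈ 0.049479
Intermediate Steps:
u = -7/(⅐ + √2) (u = (1 - 8)/(1/7 + √2) = -7/(⅐ + √2) ≈ -4.4956)
1/(u²) = 1/((49/97 - 343*√2/97)²) = (49/97 - 343*√2/97)⁻²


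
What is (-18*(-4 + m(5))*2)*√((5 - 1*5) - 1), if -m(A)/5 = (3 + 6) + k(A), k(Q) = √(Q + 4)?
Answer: 2304*I ≈ 2304.0*I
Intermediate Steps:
k(Q) = √(4 + Q)
m(A) = -45 - 5*√(4 + A) (m(A) = -5*((3 + 6) + √(4 + A)) = -5*(9 + √(4 + A)) = -45 - 5*√(4 + A))
(-18*(-4 + m(5))*2)*√((5 - 1*5) - 1) = (-18*(-4 + (-45 - 5*√(4 + 5)))*2)*√((5 - 1*5) - 1) = (-18*(-4 + (-45 - 5*√9))*2)*√((5 - 5) - 1) = (-18*(-4 + (-45 - 5*3))*2)*√(0 - 1) = (-18*(-4 + (-45 - 15))*2)*√(-1) = (-18*(-4 - 60)*2)*I = (-(-1152)*2)*I = (-18*(-128))*I = 2304*I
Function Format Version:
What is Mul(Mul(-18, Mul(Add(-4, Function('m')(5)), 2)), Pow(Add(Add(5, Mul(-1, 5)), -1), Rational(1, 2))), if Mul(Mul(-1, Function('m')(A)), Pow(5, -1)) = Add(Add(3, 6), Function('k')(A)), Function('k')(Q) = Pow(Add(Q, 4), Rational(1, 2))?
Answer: Mul(2304, I) ≈ Mul(2304.0, I)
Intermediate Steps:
Function('k')(Q) = Pow(Add(4, Q), Rational(1, 2))
Function('m')(A) = Add(-45, Mul(-5, Pow(Add(4, A), Rational(1, 2)))) (Function('m')(A) = Mul(-5, Add(Add(3, 6), Pow(Add(4, A), Rational(1, 2)))) = Mul(-5, Add(9, Pow(Add(4, A), Rational(1, 2)))) = Add(-45, Mul(-5, Pow(Add(4, A), Rational(1, 2)))))
Mul(Mul(-18, Mul(Add(-4, Function('m')(5)), 2)), Pow(Add(Add(5, Mul(-1, 5)), -1), Rational(1, 2))) = Mul(Mul(-18, Mul(Add(-4, Add(-45, Mul(-5, Pow(Add(4, 5), Rational(1, 2))))), 2)), Pow(Add(Add(5, Mul(-1, 5)), -1), Rational(1, 2))) = Mul(Mul(-18, Mul(Add(-4, Add(-45, Mul(-5, Pow(9, Rational(1, 2))))), 2)), Pow(Add(Add(5, -5), -1), Rational(1, 2))) = Mul(Mul(-18, Mul(Add(-4, Add(-45, Mul(-5, 3))), 2)), Pow(Add(0, -1), Rational(1, 2))) = Mul(Mul(-18, Mul(Add(-4, Add(-45, -15)), 2)), Pow(-1, Rational(1, 2))) = Mul(Mul(-18, Mul(Add(-4, -60), 2)), I) = Mul(Mul(-18, Mul(-64, 2)), I) = Mul(Mul(-18, -128), I) = Mul(2304, I)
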